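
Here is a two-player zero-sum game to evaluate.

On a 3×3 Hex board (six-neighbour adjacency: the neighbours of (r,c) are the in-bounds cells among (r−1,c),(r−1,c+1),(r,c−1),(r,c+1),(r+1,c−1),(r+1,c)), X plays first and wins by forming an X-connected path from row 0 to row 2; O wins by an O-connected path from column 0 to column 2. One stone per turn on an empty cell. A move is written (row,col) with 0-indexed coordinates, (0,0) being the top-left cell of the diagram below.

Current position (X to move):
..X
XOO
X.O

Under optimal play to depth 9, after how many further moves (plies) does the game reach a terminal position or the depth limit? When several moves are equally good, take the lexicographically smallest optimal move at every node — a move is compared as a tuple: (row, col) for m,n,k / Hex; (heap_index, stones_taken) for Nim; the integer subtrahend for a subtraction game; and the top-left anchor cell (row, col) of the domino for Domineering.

PV length from [..X/XOO/X.O]: 1 ply

[..X/XOO/X.O] X move#1: (0,0):+1/X.X/XOO/X.O*, (0,1):+1/.XX/XOO/X.O, (2,1):+1/..X/XOO/XXO
[X.X/XOO/X.O] end (terminal -1, O#2); searched ..X/XOO/X.O to 9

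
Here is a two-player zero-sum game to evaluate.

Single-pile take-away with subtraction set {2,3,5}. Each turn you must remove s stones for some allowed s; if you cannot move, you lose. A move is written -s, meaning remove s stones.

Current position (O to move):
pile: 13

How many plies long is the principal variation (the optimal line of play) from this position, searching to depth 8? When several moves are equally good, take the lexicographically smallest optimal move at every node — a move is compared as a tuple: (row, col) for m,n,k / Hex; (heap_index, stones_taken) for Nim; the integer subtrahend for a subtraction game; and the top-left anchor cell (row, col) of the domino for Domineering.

PV length from [13]: 3 plies

ply 1, O at 13 | -2=-1→11; -3=-1→10; -5=+1→8*
ply 2, X at 8 | -2=-1→6*; -3=-1→5; -5=-1→3
ply 3, O at 6 | -2=-1→4; -3=-1→3; -5=+1→1*
ply 4: 1 is terminal -1 (X); from 13 depth 8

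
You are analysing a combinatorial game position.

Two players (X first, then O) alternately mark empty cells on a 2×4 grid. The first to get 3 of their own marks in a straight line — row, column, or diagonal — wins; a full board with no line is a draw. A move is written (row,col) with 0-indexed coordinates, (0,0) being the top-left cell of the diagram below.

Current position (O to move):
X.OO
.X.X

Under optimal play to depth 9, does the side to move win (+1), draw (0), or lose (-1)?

value(X.OO/.X.X, O) = +1

p1 O@[X.OO/.X.X]: (0,1)[XOOO/.X.X]+1* (1,0)[X.OO/OX.X]-1 (1,2)[X.OO/.XOX]+0
p2 X@[XOOO/.X.X] terminal -1; root [X.OO/.X.X] d9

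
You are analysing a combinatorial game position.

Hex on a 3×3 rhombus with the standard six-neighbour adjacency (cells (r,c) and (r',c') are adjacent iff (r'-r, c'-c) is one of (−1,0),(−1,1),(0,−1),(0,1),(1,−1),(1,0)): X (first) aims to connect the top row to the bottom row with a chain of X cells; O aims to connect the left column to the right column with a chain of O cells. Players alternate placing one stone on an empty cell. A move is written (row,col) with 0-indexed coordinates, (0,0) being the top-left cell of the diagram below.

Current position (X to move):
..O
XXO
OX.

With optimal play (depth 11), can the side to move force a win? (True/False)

[..O/XXO/OX.] X move#1: (0,0):+1/X.O/XXO/OX.*, (0,1):+1/.XO/XXO/OX., (2,2):+1/..O/XXO/OXX
[X.O/XXO/OX.] end (terminal -1, O#2); searched ..O/XXO/OX. to 11

X winning at [..O/XXO/OX.]: True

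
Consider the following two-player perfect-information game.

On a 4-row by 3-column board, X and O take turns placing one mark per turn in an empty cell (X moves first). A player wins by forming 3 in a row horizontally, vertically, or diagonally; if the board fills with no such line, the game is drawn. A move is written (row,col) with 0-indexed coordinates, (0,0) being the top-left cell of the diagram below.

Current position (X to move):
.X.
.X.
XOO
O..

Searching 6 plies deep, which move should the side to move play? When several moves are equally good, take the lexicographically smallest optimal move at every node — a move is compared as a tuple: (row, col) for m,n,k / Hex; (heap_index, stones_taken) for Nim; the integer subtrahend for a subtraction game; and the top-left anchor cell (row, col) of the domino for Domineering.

X's best at [.X./.X./XOO/O..]: (0,2)

ply 1, X at .X./.X./XOO/O.. | (0,0)=-1→XX./.X./XOO/O..; (0,2)=+1→.XX/.X./XOO/O..*; (1,0)=-1→.X./XX./XOO/O..; (1,2)=+1→.X./.XX/XOO/O..; (3,1)=-1→.X./.X./XOO/OX.; (3,2)=-1→.X./.X./XOO/O.X
ply 2: .XX/.X./XOO/O.. is terminal -1 (O); from .X./.X./XOO/O.. depth 6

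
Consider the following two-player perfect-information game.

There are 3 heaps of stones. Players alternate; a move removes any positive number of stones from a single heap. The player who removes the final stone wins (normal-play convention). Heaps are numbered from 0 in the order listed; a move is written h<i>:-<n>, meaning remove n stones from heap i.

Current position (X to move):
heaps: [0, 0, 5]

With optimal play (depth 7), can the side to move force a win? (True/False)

p1 X@[(0,0,5)]: h2:-1[(0,0,4)]-1 h2:-2[(0,0,3)]-1 h2:-3[(0,0,2)]-1 h2:-4[(0,0,1)]-1 h2:-5[(0,0,0)]+1*
p2 O@[(0,0,0)] terminal -1; root [(0,0,5)] d7

X winning at [(0,0,5)]: True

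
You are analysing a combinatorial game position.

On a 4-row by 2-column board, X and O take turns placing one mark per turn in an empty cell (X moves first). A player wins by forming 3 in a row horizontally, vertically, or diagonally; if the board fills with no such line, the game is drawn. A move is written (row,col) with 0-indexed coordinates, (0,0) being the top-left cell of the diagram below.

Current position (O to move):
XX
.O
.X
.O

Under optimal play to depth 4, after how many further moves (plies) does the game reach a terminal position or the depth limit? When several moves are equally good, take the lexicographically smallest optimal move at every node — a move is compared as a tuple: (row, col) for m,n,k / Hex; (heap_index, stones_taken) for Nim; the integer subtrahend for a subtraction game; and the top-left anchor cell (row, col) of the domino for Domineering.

PV length from [XX/.O/.X/.O]: 3 plies

[XX/.O/.X/.O] O move#1: (1,0):+0/XX/OO/.X/.O*, (2,0):+0/XX/.O/OX/.O, (3,0):+0/XX/.O/.X/OO
[XX/OO/.X/.O] X move#2: (2,0):+0/XX/OO/XX/.O*, (3,0):+0/XX/OO/.X/XO
[XX/OO/XX/.O] O move#3: (3,0):+0/XX/OO/XX/OO*
[XX/OO/XX/OO] end (terminal +0, X#4); searched XX/.O/.X/.O to 4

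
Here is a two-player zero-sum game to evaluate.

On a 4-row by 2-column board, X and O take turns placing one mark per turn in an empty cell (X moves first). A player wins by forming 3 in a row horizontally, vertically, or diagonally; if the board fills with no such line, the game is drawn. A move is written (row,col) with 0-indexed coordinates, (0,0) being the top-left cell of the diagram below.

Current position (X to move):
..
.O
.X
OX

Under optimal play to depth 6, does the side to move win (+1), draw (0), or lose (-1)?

value(../.O/.X/OX, X) = 0

ply 1, X at ../.O/.X/OX | (0,0)=+0→X./.O/.X/OX*; (0,1)=+0→.X/.O/.X/OX; (1,0)=+0→../XO/.X/OX; (2,0)=+0→../.O/XX/OX
ply 2, O at X./.O/.X/OX | (0,1)=+0→XO/.O/.X/OX*; (1,0)=+0→X./OO/.X/OX; (2,0)=+0→X./.O/OX/OX
ply 3, X at XO/.O/.X/OX | (1,0)=+0→XO/XO/.X/OX*; (2,0)=+0→XO/.O/XX/OX
ply 4, O at XO/XO/.X/OX | (2,0)=+0→XO/XO/OX/OX*
ply 5: XO/XO/OX/OX is terminal +0 (X); from ../.O/.X/OX depth 6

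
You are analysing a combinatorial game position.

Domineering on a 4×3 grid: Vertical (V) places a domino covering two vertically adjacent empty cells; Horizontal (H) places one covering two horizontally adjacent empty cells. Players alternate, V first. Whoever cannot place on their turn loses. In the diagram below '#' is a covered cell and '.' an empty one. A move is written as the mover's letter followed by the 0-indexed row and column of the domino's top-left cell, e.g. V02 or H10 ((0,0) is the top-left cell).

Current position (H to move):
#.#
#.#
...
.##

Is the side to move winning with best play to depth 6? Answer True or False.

H winning at [#.#/#.#/.../.##]: False

p1 H@[#.#/#.#/.../.##]: H20[#.#/#.#/##./.##]-1* H21[#.#/#.#/.##/.##]-1
p2 V@[#.#/#.#/##./.##]: V01[###/###/##./.##]+1*
p3 H@[###/###/##./.##] terminal -1; root [#.#/#.#/.../.##] d6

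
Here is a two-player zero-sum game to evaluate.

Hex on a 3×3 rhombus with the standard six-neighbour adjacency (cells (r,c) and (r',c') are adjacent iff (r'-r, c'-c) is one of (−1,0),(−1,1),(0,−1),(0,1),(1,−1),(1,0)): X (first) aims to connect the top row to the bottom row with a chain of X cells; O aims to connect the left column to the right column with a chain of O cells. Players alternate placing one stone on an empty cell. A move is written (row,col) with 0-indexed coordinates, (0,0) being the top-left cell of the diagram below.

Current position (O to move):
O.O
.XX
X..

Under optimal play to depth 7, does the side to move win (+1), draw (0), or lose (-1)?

value(O.O/.XX/X.., O) = +1

p1 O@[O.O/.XX/X..]: (0,1)[OOO/.XX/X..]+1* (1,0)[O.O/OXX/X..]-1 (2,1)[O.O/.XX/XO.]-1 (2,2)[O.O/.XX/X.O]-1
p2 X@[OOO/.XX/X..] terminal -1; root [O.O/.XX/X..] d7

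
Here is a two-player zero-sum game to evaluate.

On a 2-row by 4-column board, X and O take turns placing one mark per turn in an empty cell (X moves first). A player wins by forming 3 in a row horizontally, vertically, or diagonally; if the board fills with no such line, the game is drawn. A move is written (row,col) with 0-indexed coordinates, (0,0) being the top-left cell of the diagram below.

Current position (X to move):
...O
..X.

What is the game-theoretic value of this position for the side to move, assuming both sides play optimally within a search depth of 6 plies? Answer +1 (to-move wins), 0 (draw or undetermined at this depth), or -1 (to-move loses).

ply 1, X at ...O/..X. | (0,0)=+0→X..O/..X.; (0,1)=+0→.X.O/..X.; (0,2)=+0→..XO/..X.; (1,0)=+0→...O/X.X.; (1,1)=+1→...O/.XX.*; (1,3)=+0→...O/..XX
ply 2, O at ...O/.XX. | (0,0)=-1→O..O/.XX.*; (0,1)=-1→.O.O/.XX.; (0,2)=-1→..OO/.XX.; (1,0)=-1→...O/OXX.; (1,3)=-1→...O/.XXO
ply 3, X at O..O/.XX. | (0,1)=+1→OX.O/.XX.*; (0,2)=+1→O.XO/.XX.; (1,0)=+1→O..O/XXX.; (1,3)=+1→O..O/.XXX
ply 4, O at OX.O/.XX. | (0,2)=-1→OXOO/.XX.*; (1,0)=-1→OX.O/OXX.; (1,3)=-1→OX.O/.XXO
ply 5, X at OXOO/.XX. | (1,0)=+1→OXOO/XXX.*; (1,3)=+1→OXOO/.XXX
ply 6: OXOO/XXX. is terminal -1 (O); from ...O/..X. depth 6

value(...O/..X., X) = +1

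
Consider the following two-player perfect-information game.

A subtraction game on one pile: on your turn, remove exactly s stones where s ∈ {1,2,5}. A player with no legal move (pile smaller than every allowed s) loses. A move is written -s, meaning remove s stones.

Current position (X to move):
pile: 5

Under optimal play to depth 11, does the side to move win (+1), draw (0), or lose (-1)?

value(5, X) = +1

p1 X@[5]: -1[4]-1 -2[3]+1* -5[0]+1
p2 O@[3]: -1[2]-1* -2[1]-1
p3 X@[2]: -1[1]-1 -2[0]+1*
p4 O@[0] terminal -1; root [5] d11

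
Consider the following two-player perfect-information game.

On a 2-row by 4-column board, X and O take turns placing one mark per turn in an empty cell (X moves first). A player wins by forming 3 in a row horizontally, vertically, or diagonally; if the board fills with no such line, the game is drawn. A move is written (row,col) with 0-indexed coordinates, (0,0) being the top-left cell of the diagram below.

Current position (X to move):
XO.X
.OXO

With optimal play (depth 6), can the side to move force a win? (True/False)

X winning at [XO.X/.OXO]: False

[XO.X/.OXO] X move#1: (0,2):+0/XOXX/.OXO*, (1,0):+0/XO.X/XOXO
[XOXX/.OXO] O move#2: (1,0):+0/XOXX/OOXO*
[XOXX/OOXO] end (terminal +0, X#3); searched XO.X/.OXO to 6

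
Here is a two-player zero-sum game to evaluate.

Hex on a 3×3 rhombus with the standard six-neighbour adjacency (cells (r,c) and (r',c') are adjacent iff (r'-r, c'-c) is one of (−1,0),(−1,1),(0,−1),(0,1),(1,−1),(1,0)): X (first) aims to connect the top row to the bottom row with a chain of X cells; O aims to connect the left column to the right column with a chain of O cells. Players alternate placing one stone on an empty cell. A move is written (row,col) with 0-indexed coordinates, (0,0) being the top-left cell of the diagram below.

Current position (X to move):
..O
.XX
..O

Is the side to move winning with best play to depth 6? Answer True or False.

p1 X@[..O/.XX/..O]: (0,0)[X.O/.XX/..O]+1* (0,1)[.XO/.XX/..O]+1 (1,0)[..O/XXX/..O]+1 (2,0)[..O/.XX/X.O]-1 (2,1)[..O/.XX/.XO]-1
p2 O@[X.O/.XX/..O]: (0,1)[XOO/.XX/..O]-1* (1,0)[X.O/OXX/..O]-1 (2,0)[X.O/.XX/O.O]-1 (2,1)[X.O/.XX/.OO]-1
p3 X@[XOO/.XX/..O]: (1,0)[XOO/XXX/..O]+1* (2,0)[XOO/.XX/X.O]-1 (2,1)[XOO/.XX/.XO]-1
p4 O@[XOO/XXX/..O]: (2,0)[XOO/XXX/O.O]-1* (2,1)[XOO/XXX/.OO]-1
p5 X@[XOO/XXX/O.O]: (2,1)[XOO/XXX/OXO]+1*
p6 O@[XOO/XXX/OXO] terminal -1; root [..O/.XX/..O] d6

X winning at [..O/.XX/..O]: True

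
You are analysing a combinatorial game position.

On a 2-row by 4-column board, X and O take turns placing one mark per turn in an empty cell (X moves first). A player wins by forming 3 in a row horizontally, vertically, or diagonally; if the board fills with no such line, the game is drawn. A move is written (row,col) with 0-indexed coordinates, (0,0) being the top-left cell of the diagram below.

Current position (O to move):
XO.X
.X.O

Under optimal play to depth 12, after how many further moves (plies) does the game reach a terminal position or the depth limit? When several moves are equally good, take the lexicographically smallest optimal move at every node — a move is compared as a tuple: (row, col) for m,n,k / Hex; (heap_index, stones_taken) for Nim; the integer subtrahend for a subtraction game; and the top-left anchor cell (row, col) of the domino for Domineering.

PV length from [XO.X/.X.O]: 3 plies

p1 O@[XO.X/.X.O]: (0,2)[XOOX/.X.O]+0* (1,0)[XO.X/OX.O]+0 (1,2)[XO.X/.XOO]+0
p2 X@[XOOX/.X.O]: (1,0)[XOOX/XX.O]+0* (1,2)[XOOX/.XXO]+0
p3 O@[XOOX/XX.O]: (1,2)[XOOX/XXOO]+0*
p4 X@[XOOX/XXOO] terminal +0; root [XO.X/.X.O] d12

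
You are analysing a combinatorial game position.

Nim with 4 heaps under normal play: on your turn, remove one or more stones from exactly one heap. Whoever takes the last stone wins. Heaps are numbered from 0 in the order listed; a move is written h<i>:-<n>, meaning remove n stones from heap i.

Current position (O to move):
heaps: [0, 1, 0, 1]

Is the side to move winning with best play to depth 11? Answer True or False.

[(0,1,0,1)] O move#1: h1:-1:-1/(0,0,0,1)*, h3:-1:-1/(0,1,0,0)
[(0,0,0,1)] X move#2: h3:-1:+1/(0,0,0,0)*
[(0,0,0,0)] end (terminal -1, O#3); searched (0,1,0,1) to 11

O winning at [(0,1,0,1)]: False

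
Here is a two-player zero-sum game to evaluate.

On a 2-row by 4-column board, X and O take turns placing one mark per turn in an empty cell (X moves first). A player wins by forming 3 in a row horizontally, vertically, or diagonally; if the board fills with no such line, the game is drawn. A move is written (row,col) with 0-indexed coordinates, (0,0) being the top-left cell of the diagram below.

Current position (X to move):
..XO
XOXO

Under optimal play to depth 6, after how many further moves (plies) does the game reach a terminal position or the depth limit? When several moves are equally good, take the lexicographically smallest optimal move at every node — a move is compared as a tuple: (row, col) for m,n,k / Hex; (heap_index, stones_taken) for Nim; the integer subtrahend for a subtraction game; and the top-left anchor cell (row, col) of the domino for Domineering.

ply 1, X at ..XO/XOXO | (0,0)=+0→X.XO/XOXO*; (0,1)=+0→.XXO/XOXO
ply 2, O at X.XO/XOXO | (0,1)=+0→XOXO/XOXO*
ply 3: XOXO/XOXO is terminal +0 (X); from ..XO/XOXO depth 6

PV length from [..XO/XOXO]: 2 plies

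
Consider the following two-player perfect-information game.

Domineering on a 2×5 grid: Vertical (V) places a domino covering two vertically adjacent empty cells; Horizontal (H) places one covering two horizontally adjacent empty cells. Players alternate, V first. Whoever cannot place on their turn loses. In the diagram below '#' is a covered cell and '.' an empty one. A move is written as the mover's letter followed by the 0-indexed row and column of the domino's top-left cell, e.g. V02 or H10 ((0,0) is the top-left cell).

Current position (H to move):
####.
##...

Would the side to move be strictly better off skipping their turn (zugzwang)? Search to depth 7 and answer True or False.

zugzwang(####./##..., H) = False

ply 1, H at ####./##... | H12=-1→####./####.; H13=+1→####./##.##*
ply 2: ####./##.## is terminal -1 (V); from ####./##... depth 7
if H skipped the turn, V would face:
~ ply 1, V at ####./##... | V04=-1→#####/##..#*
~ ply 2, H at #####/##..# | H12=+1→#####/#####*
~ ply 3: #####/##### is terminal -1 (V); from ####./##... depth 7
compare (H): move=+1 vs pass=+1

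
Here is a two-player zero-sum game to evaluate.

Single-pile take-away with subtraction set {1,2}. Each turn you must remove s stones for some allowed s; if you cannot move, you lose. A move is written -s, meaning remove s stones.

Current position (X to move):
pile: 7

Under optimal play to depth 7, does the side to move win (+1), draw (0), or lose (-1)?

[7] X move#1: -1:+1/6*, -2:-1/5
[6] O move#2: -1:-1/5*, -2:-1/4
[5] X move#3: -1:-1/4, -2:+1/3*
[3] O move#4: -1:-1/2*, -2:-1/1
[2] X move#5: -1:-1/1, -2:+1/0*
[0] end (terminal -1, O#6); searched 7 to 7

value(7, X) = +1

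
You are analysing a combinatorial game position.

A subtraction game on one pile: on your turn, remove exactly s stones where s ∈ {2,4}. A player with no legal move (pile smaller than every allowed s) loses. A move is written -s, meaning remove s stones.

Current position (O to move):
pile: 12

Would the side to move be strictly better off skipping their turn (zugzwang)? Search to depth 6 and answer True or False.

zugzwang(12, O) = True

[12] O move#1: -2:-1/10*, -4:-1/8
[10] X move#2: -2:-1/8, -4:+1/6*
[6] O move#3: -2:-1/4*, -4:-1/2
[4] X move#4: -2:-1/2, -4:+1/0*
[0] end (terminal -1, O#5); searched 12 to 6
suppose O passes — search the same position with X to move:
pass> [12] X move#1: -2:-1/10*, -4:-1/8
pass> [10] O move#2: -2:-1/8, -4:+1/6*
pass> [6] X move#3: -2:-1/4*, -4:-1/2
pass> [4] O move#4: -2:-1/2, -4:+1/0*
pass> [0] end (terminal -1, X#5); searched 12 to 6
for O: play -1, pass +1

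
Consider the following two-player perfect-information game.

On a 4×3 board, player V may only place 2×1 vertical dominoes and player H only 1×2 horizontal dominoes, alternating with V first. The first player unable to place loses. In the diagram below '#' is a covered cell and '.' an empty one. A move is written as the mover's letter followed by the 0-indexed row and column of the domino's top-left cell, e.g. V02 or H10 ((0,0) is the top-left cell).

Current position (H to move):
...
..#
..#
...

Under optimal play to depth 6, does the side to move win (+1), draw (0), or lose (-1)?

value(.../..#/..#/..., H) = -1

ply 1, H at .../..#/..#/... | H00=-1→##./..#/..#/...*; H01=-1→.##/..#/..#/...; H10=-1→.../###/..#/...; H20=-1→.../..#/###/...; H30=-1→.../..#/..#/##.; H31=-1→.../..#/..#/.##
ply 2, V at ##./..#/..#/... | V10=+1→##./#.#/#.#/...*; V11=+1→##./.##/.##/...; V20=+1→##./..#/#.#/#..; V21=+1→##./..#/.##/.#.
ply 3, H at ##./#.#/#.#/... | H30=-1→##./#.#/#.#/##.*; H31=-1→##./#.#/#.#/.##
ply 4, V at ##./#.#/#.#/##. | V11=+1→##./###/###/##.*
ply 5: ##./###/###/##. is terminal -1 (H); from .../..#/..#/... depth 6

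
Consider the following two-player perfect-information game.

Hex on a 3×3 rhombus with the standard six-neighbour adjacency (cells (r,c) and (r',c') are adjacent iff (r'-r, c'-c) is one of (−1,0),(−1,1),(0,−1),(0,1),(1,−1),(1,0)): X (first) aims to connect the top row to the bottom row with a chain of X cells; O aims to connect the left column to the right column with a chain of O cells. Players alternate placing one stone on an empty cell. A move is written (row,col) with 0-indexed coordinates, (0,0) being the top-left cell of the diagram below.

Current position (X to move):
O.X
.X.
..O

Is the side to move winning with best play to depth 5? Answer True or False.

[O.X/.X./..O] X move#1: (0,1):+1/OXX/.X./..O*, (1,0):+1/O.X/XX./..O, (1,2):+1/O.X/.XX/..O, (2,0):+1/O.X/.X./X.O, (2,1):+1/O.X/.X./.XO
[OXX/.X./..O] O move#2: (1,0):-1/OXX/OX./..O*, (1,2):-1/OXX/.XO/..O, (2,0):-1/OXX/.X./O.O, (2,1):-1/OXX/.X./.OO
[OXX/OX./..O] X move#3: (1,2):+1/OXX/OXX/..O*, (2,0):+1/OXX/OX./X.O, (2,1):+1/OXX/OX./.XO
[OXX/OXX/..O] O move#4: (2,0):-1/OXX/OXX/O.O*, (2,1):-1/OXX/OXX/.OO
[OXX/OXX/O.O] X move#5: (2,1):+1/OXX/OXX/OXO*
[OXX/OXX/OXO] end (terminal -1, O#6); searched O.X/.X./..O to 5

X winning at [O.X/.X./..O]: True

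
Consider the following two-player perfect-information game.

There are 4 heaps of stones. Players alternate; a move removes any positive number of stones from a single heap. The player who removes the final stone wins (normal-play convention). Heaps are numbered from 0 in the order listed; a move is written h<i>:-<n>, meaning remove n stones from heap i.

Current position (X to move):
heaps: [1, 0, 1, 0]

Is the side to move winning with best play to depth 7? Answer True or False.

X winning at [(1,0,1,0)]: False

ply 1, X at (1,0,1,0) | h0:-1=-1→(0,0,1,0)*; h2:-1=-1→(1,0,0,0)
ply 2, O at (0,0,1,0) | h2:-1=+1→(0,0,0,0)*
ply 3: (0,0,0,0) is terminal -1 (X); from (1,0,1,0) depth 7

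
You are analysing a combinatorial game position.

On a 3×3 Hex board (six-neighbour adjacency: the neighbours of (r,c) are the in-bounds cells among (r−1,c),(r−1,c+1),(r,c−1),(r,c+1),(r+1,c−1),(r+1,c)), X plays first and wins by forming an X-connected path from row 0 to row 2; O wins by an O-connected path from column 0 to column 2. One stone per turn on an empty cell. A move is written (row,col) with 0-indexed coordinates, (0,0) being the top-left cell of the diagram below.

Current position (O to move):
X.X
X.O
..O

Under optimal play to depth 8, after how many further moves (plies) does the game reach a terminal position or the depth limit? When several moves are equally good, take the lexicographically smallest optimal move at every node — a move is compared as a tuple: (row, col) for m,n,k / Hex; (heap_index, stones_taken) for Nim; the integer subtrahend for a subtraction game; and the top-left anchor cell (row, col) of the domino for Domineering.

PV length from [X.X/X.O/..O]: 3 plies

[X.X/X.O/..O] O move#1: (0,1):-1/XOX/X.O/..O, (1,1):-1/X.X/XOO/..O, (2,0):+1/X.X/X.O/O.O*, (2,1):-1/X.X/X.O/.OO
[X.X/X.O/O.O] X move#2: (0,1):-1/XXX/X.O/O.O*, (1,1):-1/X.X/XXO/O.O, (2,1):-1/X.X/X.O/OXO
[XXX/X.O/O.O] O move#3: (1,1):+1/XXX/XOO/O.O*, (2,1):+1/XXX/X.O/OOO
[XXX/XOO/O.O] end (terminal -1, X#4); searched X.X/X.O/..O to 8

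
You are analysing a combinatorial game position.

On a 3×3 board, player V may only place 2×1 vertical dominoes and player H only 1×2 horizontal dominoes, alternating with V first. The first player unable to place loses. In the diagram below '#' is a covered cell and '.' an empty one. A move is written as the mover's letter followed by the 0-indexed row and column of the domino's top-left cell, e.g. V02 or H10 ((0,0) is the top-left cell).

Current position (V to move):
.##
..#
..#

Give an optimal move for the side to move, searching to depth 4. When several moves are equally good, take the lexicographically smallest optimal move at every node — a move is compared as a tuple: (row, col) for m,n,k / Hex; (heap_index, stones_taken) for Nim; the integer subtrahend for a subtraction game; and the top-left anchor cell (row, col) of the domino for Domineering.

[.##/..#/..#] V move#1: V00:-1/###/#.#/..#, V10:+1/.##/#.#/#.#*, V11:+1/.##/.##/.##
[.##/#.#/#.#] end (terminal -1, H#2); searched .##/..#/..# to 4

V's best at [.##/..#/..#]: V10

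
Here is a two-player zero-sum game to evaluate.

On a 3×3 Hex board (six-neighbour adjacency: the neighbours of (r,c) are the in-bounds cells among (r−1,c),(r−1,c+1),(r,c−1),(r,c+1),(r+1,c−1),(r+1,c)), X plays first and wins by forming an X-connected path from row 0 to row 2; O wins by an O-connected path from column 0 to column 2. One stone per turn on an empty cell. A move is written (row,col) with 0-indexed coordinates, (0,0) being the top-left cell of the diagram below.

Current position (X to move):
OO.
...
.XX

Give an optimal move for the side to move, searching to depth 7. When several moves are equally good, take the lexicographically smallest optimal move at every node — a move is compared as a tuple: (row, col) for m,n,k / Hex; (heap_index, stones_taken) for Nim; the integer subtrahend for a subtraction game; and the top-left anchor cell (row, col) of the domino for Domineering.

p1 X@[OO./.../.XX]: (0,2)[OOX/.../.XX]+1* (1,0)[OO./X../.XX]-1 (1,1)[OO./.X./.XX]-1 (1,2)[OO./..X/.XX]-1 (2,0)[OO./.../XXX]-1
p2 O@[OOX/.../.XX]: (1,0)[OOX/O../.XX]-1* (1,1)[OOX/.O./.XX]-1 (1,2)[OOX/..O/.XX]-1 (2,0)[OOX/.../OXX]-1
p3 X@[OOX/O../.XX]: (1,1)[OOX/OX./.XX]+1* (1,2)[OOX/O.X/.XX]+1 (2,0)[OOX/O../XXX]+1
p4 O@[OOX/OX./.XX] terminal -1; root [OO./.../.XX] d7

X's best at [OO./.../.XX]: (0,2)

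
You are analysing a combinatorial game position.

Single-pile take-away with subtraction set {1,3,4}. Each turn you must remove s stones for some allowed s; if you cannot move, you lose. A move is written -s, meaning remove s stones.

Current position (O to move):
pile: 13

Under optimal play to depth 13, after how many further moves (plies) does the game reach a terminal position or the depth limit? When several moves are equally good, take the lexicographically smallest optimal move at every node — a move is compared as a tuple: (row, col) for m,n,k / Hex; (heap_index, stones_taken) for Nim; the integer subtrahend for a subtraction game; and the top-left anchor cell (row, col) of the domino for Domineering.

PV length from [13]: 7 plies

ply 1, O at 13 | -1=-1→12; -3=-1→10; -4=+1→9*
ply 2, X at 9 | -1=-1→8*; -3=-1→6; -4=-1→5
ply 3, O at 8 | -1=+1→7*; -3=-1→5; -4=-1→4
ply 4, X at 7 | -1=-1→6*; -3=-1→4; -4=-1→3
ply 5, O at 6 | -1=-1→5; -3=-1→3; -4=+1→2*
ply 6, X at 2 | -1=-1→1*
ply 7, O at 1 | -1=+1→0*
ply 8: 0 is terminal -1 (X); from 13 depth 13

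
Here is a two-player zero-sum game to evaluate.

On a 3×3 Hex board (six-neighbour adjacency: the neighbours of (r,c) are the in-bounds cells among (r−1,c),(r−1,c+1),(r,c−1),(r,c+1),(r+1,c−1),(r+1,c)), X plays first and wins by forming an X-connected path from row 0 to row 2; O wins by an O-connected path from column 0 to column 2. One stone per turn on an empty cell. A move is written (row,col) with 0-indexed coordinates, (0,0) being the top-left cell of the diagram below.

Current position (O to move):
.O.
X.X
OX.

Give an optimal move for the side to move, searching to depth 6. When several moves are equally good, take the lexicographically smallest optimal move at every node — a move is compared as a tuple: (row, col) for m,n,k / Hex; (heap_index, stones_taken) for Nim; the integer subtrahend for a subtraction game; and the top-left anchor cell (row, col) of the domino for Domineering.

O's best at [.O./X.X/OX.]: (0,2)

ply 1, O at .O./X.X/OX. | (0,0)=-1→OO./X.X/OX.; (0,2)=+1→.OO/X.X/OX.*; (1,1)=-1→.O./XOX/OX.; (2,2)=-1→.O./X.X/OXO
ply 2, X at .OO/X.X/OX. | (0,0)=-1→XOO/X.X/OX.*; (1,1)=-1→.OO/XXX/OX.; (2,2)=-1→.OO/X.X/OXX
ply 3, O at XOO/X.X/OX. | (1,1)=+1→XOO/XOX/OX.*; (2,2)=-1→XOO/X.X/OXO
ply 4: XOO/XOX/OX. is terminal -1 (X); from .O./X.X/OX. depth 6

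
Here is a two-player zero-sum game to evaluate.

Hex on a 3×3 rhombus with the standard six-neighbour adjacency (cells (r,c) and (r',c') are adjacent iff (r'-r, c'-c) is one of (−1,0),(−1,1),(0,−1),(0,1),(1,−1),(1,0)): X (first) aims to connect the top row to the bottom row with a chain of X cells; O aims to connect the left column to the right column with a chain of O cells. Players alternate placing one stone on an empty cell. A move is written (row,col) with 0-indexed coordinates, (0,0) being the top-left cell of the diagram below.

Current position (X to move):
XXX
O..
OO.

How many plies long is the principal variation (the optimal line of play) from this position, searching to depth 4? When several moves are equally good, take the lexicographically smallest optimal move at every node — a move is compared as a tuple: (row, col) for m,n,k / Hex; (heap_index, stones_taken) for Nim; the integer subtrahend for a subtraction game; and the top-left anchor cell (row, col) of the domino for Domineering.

PV length from [XXX/O../OO.]: 2 plies

ply 1, X at XXX/O../OO. | (1,1)=-1→XXX/OX./OO.*; (1,2)=-1→XXX/O.X/OO.; (2,2)=-1→XXX/O../OOX
ply 2, O at XXX/OX./OO. | (1,2)=+1→XXX/OXO/OO.*; (2,2)=+1→XXX/OX./OOO
ply 3: XXX/OXO/OO. is terminal -1 (X); from XXX/O../OO. depth 4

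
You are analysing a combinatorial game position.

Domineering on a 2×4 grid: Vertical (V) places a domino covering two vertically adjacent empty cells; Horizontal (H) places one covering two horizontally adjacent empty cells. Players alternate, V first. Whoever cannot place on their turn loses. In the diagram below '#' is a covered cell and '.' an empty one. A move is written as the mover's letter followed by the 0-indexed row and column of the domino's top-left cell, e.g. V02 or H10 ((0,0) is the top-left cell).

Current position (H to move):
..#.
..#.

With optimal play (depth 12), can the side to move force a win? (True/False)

H winning at [..#./..#.]: True

ply 1, H at ..#./..#. | H00=+1→###./..#.*; H10=+1→..#./###.
ply 2, V at ###./..#. | V03=-1→####/..##*
ply 3, H at ####/..## | H10=+1→####/####*
ply 4: ####/#### is terminal -1 (V); from ..#./..#. depth 12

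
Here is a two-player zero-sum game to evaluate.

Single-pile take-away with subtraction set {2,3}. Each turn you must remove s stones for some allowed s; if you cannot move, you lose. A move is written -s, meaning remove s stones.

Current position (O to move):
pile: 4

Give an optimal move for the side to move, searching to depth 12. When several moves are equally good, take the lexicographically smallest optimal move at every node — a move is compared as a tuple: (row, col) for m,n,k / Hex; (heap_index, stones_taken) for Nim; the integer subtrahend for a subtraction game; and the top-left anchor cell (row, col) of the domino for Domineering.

[4] O move#1: -2:-1/2, -3:+1/1*
[1] end (terminal -1, X#2); searched 4 to 12

O's best at [4]: -3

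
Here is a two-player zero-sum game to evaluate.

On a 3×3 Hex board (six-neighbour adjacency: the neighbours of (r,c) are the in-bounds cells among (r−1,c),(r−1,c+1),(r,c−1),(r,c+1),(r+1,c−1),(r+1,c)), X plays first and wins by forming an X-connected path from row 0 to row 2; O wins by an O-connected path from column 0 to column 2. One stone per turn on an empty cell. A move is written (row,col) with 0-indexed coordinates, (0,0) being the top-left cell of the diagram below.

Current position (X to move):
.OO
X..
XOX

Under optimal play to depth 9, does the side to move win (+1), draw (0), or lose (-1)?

[.OO/X../XOX] X move#1: (0,0):+1/XOO/X../XOX*, (1,1):-1/.OO/XX./XOX, (1,2):-1/.OO/X.X/XOX
[XOO/X../XOX] end (terminal -1, O#2); searched .OO/X../XOX to 9

value(.OO/X../XOX, X) = +1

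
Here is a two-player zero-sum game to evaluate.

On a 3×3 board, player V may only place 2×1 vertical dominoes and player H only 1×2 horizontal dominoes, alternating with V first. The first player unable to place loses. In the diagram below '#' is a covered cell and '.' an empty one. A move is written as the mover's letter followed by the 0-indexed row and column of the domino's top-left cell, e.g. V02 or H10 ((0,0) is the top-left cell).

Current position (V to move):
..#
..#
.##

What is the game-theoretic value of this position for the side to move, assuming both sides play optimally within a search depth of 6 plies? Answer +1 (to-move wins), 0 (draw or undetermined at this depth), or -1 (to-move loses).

[..#/..#/.##] V move#1: V00:+1/#.#/#.#/.##*, V01:+1/.##/.##/.##, V10:-1/..#/#.#/###
[#.#/#.#/.##] end (terminal -1, H#2); searched ..#/..#/.## to 6

value(..#/..#/.##, V) = +1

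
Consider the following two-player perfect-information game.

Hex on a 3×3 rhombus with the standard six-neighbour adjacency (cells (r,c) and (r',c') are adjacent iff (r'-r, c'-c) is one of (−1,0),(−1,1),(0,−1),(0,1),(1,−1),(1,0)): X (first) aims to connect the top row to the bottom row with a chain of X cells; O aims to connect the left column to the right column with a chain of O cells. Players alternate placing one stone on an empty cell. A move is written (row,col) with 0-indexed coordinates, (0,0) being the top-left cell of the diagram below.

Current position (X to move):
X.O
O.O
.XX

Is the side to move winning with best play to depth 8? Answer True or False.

ply 1, X at X.O/O.O/.XX | (0,1)=-1→XXO/O.O/.XX*; (1,1)=-1→X.O/OXO/.XX; (2,0)=-1→X.O/O.O/XXX
ply 2, O at XXO/O.O/.XX | (1,1)=+1→XXO/OOO/.XX*; (2,0)=-1→XXO/O.O/OXX
ply 3: XXO/OOO/.XX is terminal -1 (X); from X.O/O.O/.XX depth 8

X winning at [X.O/O.O/.XX]: False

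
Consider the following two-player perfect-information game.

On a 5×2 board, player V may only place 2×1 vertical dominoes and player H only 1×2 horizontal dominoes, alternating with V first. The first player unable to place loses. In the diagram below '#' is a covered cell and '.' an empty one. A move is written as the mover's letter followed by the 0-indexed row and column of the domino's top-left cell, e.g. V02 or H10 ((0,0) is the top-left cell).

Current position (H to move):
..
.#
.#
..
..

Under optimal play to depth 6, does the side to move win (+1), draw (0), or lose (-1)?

value(../.#/.#/../.., H) = +1

p1 H@[../.#/.#/../..]: H00[##/.#/.#/../..]-1 H30[../.#/.#/##/..]+1* H40[../.#/.#/../##]+1
p2 V@[../.#/.#/##/..]: V00[#./##/.#/##/..]-1* V10[../##/##/##/..]-1
p3 H@[#./##/.#/##/..]: H40[#./##/.#/##/##]+1*
p4 V@[#./##/.#/##/##] terminal -1; root [../.#/.#/../..] d6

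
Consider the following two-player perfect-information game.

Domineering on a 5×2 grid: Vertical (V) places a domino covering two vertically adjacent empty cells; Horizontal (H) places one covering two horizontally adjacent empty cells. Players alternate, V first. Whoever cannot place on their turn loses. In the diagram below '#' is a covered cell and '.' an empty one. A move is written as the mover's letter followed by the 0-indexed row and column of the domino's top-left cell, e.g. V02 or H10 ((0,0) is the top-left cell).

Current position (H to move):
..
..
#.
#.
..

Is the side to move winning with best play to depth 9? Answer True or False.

p1 H@[../../#./#./..]: H00[##/../#./#./..]+1* H10[../##/#./#./..]+1 H40[../../#./#./##]-1
p2 V@[##/../#./#./..]: V11[##/.#/##/#./..]-1* V21[##/../##/##/..]-1 V31[##/../#./##/.#]-1
p3 H@[##/.#/##/#./..]: H40[##/.#/##/#./##]+1*
p4 V@[##/.#/##/#./##] terminal -1; root [../../#./#./..] d9

H winning at [../../#./#./..]: True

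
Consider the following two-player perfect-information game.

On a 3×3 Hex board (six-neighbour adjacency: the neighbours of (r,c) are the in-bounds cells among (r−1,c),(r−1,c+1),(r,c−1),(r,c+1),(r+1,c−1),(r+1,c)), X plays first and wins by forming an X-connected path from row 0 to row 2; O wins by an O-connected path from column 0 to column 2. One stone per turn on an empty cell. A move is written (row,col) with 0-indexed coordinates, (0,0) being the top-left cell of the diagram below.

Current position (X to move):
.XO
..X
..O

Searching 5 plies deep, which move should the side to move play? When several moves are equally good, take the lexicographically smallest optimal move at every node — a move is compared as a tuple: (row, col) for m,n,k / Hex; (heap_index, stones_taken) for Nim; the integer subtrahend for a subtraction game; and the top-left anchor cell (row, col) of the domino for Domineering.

[.XO/..X/..O] X move#1: (0,0):-1/XXO/..X/..O, (1,0):-1/.XO/X.X/..O, (1,1):+1/.XO/.XX/..O*, (2,0):+1/.XO/..X/X.O, (2,1):-1/.XO/..X/.XO
[.XO/.XX/..O] O move#2: (0,0):-1/OXO/.XX/..O*, (1,0):-1/.XO/OXX/..O, (2,0):-1/.XO/.XX/O.O, (2,1):-1/.XO/.XX/.OO
[OXO/.XX/..O] X move#3: (1,0):+1/OXO/XXX/..O*, (2,0):+1/OXO/.XX/X.O, (2,1):+1/OXO/.XX/.XO
[OXO/XXX/..O] O move#4: (2,0):-1/OXO/XXX/O.O*, (2,1):-1/OXO/XXX/.OO
[OXO/XXX/O.O] X move#5: (2,1):+1/OXO/XXX/OXO*
[OXO/XXX/OXO] end (terminal -1, O#6); searched .XO/..X/..O to 5

X's best at [.XO/..X/..O]: (1,1)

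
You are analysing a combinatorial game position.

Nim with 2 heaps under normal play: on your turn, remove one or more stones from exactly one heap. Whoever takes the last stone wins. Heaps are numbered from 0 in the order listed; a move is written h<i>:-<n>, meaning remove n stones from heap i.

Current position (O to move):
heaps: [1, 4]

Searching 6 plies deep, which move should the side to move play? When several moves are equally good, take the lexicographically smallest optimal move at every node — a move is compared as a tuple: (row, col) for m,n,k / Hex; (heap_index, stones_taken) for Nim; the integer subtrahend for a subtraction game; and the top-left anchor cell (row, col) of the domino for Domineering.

[(1,4)] O move#1: h0:-1:-1/(0,4), h1:-1:-1/(1,3), h1:-2:-1/(1,2), h1:-3:+1/(1,1)*, h1:-4:-1/(1,0)
[(1,1)] X move#2: h0:-1:-1/(0,1)*, h1:-1:-1/(1,0)
[(0,1)] O move#3: h1:-1:+1/(0,0)*
[(0,0)] end (terminal -1, X#4); searched (1,4) to 6

O's best at [(1,4)]: h1:-3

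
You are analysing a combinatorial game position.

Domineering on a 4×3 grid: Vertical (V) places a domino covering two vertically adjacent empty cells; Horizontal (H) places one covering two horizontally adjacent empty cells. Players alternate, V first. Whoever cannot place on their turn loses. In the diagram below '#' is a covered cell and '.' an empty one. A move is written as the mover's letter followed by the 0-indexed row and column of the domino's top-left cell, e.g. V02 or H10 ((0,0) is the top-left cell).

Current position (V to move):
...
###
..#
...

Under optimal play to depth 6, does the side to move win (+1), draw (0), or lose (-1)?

value(.../###/..#/..., V) = +1

ply 1, V at .../###/..#/... | V20=-1→.../###/#.#/#..; V21=+1→.../###/.##/.#.*
ply 2, H at .../###/.##/.#. | H00=-1→##./###/.##/.#.*; H01=-1→.##/###/.##/.#.
ply 3, V at ##./###/.##/.#. | V20=+1→##./###/###/##.*
ply 4: ##./###/###/##. is terminal -1 (H); from .../###/..#/... depth 6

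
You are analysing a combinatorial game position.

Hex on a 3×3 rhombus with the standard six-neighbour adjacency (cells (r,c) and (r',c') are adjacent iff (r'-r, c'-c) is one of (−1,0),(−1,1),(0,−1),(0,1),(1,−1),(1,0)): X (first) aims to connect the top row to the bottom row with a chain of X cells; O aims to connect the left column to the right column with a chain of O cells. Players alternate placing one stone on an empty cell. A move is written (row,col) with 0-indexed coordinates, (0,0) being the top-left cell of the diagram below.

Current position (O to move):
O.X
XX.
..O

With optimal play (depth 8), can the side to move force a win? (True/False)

ply 1, O at O.X/XX./..O | (0,1)=-1→OOX/XX./..O*; (1,2)=-1→O.X/XXO/..O; (2,0)=-1→O.X/XX./O.O; (2,1)=-1→O.X/XX./.OO
ply 2, X at OOX/XX./..O | (1,2)=+1→OOX/XXX/..O*; (2,0)=+1→OOX/XX./X.O; (2,1)=+1→OOX/XX./.XO
ply 3, O at OOX/XXX/..O | (2,0)=-1→OOX/XXX/O.O*; (2,1)=-1→OOX/XXX/.OO
ply 4, X at OOX/XXX/O.O | (2,1)=+1→OOX/XXX/OXO*
ply 5: OOX/XXX/OXO is terminal -1 (O); from O.X/XX./..O depth 8

O winning at [O.X/XX./..O]: False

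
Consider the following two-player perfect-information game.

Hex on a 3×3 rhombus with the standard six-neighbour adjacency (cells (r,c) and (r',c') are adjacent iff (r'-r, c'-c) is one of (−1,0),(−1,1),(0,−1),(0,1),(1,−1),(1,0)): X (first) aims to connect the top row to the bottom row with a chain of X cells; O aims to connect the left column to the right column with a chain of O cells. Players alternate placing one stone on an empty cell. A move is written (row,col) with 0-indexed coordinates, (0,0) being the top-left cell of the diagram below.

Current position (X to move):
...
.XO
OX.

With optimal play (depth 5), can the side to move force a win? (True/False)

X winning at [.../.XO/OX.]: True

ply 1, X at .../.XO/OX. | (0,0)=+1→X../.XO/OX.*; (0,1)=+1→.X./.XO/OX.; (0,2)=+1→..X/.XO/OX.; (1,0)=+1→.../XXO/OX.; (2,2)=+1→.../.XO/OXX
ply 2, O at X../.XO/OX. | (0,1)=-1→XO./.XO/OX.*; (0,2)=-1→X.O/.XO/OX.; (1,0)=-1→X../OXO/OX.; (2,2)=-1→X../.XO/OXO
ply 3, X at XO./.XO/OX. | (0,2)=+1→XOX/.XO/OX.*; (1,0)=+1→XO./XXO/OX.; (2,2)=+1→XO./.XO/OXX
ply 4: XOX/.XO/OX. is terminal -1 (O); from .../.XO/OX. depth 5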